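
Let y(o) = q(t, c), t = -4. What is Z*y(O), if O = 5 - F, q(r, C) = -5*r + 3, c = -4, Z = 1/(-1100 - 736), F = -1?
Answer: -23/1836 ≈ -0.012527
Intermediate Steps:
Z = -1/1836 (Z = 1/(-1836) = -1/1836 ≈ -0.00054466)
q(r, C) = 3 - 5*r
O = 6 (O = 5 - 1*(-1) = 5 + 1 = 6)
y(o) = 23 (y(o) = 3 - 5*(-4) = 3 + 20 = 23)
Z*y(O) = -1/1836*23 = -23/1836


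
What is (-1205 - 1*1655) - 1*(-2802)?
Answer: -58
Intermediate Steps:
(-1205 - 1*1655) - 1*(-2802) = (-1205 - 1655) + 2802 = -2860 + 2802 = -58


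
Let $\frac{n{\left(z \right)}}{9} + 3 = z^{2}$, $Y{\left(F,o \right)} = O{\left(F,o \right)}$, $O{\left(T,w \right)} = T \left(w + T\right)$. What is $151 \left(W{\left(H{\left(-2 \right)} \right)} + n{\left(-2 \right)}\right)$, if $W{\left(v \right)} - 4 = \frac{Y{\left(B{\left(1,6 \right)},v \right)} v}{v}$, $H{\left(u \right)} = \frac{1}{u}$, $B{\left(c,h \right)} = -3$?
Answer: $\frac{7097}{2} \approx 3548.5$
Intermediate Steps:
$O{\left(T,w \right)} = T \left(T + w\right)$
$Y{\left(F,o \right)} = F \left(F + o\right)$
$W{\left(v \right)} = 13 - 3 v$ ($W{\left(v \right)} = 4 + \frac{- 3 \left(-3 + v\right) v}{v} = 4 + \frac{\left(9 - 3 v\right) v}{v} = 4 + \frac{v \left(9 - 3 v\right)}{v} = 4 - \left(-9 + 3 v\right) = 13 - 3 v$)
$n{\left(z \right)} = -27 + 9 z^{2}$
$151 \left(W{\left(H{\left(-2 \right)} \right)} + n{\left(-2 \right)}\right) = 151 \left(\left(13 - \frac{3}{-2}\right) - \left(27 - 9 \left(-2\right)^{2}\right)\right) = 151 \left(\left(13 - - \frac{3}{2}\right) + \left(-27 + 9 \cdot 4\right)\right) = 151 \left(\left(13 + \frac{3}{2}\right) + \left(-27 + 36\right)\right) = 151 \left(\frac{29}{2} + 9\right) = 151 \cdot \frac{47}{2} = \frac{7097}{2}$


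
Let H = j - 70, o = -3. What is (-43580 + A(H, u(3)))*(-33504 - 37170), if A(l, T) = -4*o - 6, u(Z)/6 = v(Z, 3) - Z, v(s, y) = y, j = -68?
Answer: 3079548876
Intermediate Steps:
u(Z) = 18 - 6*Z (u(Z) = 6*(3 - Z) = 18 - 6*Z)
H = -138 (H = -68 - 70 = -138)
A(l, T) = 6 (A(l, T) = -4*(-3) - 6 = 12 - 6 = 6)
(-43580 + A(H, u(3)))*(-33504 - 37170) = (-43580 + 6)*(-33504 - 37170) = -43574*(-70674) = 3079548876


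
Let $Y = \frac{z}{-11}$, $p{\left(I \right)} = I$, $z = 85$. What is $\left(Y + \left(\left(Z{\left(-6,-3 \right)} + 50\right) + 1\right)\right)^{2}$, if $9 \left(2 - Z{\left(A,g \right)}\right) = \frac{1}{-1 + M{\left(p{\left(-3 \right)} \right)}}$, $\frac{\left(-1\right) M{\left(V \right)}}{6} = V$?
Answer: $\frac{5803849489}{2832489} \approx 2049.0$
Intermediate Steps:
$Y = - \frac{85}{11}$ ($Y = \frac{85}{-11} = 85 \left(- \frac{1}{11}\right) = - \frac{85}{11} \approx -7.7273$)
$M{\left(V \right)} = - 6 V$
$Z{\left(A,g \right)} = \frac{305}{153}$ ($Z{\left(A,g \right)} = 2 - \frac{1}{9 \left(-1 - -18\right)} = 2 - \frac{1}{9 \left(-1 + 18\right)} = 2 - \frac{1}{9 \cdot 17} = 2 - \frac{1}{153} = \frac{305}{153}$)
$\left(Y + \left(\left(Z{\left(-6,-3 \right)} + 50\right) + 1\right)\right)^{2} = \left(- \frac{85}{11} + \left(\left(\frac{305}{153} + 50\right) + 1\right)\right)^{2} = \left(- \frac{85}{11} + \left(\frac{7955}{153} + 1\right)\right)^{2} = \left(- \frac{85}{11} + \frac{8108}{153}\right)^{2} = \left(\frac{76183}{1683}\right)^{2} = \frac{5803849489}{2832489}$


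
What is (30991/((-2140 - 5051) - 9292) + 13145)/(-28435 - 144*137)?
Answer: -216638044/793870729 ≈ -0.27289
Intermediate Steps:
(30991/((-2140 - 5051) - 9292) + 13145)/(-28435 - 144*137) = (30991/(-7191 - 9292) + 13145)/(-28435 - 19728) = (30991/(-16483) + 13145)/(-48163) = (30991*(-1/16483) + 13145)*(-1/48163) = (-30991/16483 + 13145)*(-1/48163) = (216638044/16483)*(-1/48163) = -216638044/793870729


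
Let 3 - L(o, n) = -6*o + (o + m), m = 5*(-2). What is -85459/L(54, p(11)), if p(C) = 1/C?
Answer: -85459/283 ≈ -301.98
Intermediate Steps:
m = -10
L(o, n) = 13 + 5*o (L(o, n) = 3 - (-6*o + (o - 10)) = 3 - (-6*o + (-10 + o)) = 3 - (-10 - 5*o) = 3 + (10 + 5*o) = 13 + 5*o)
-85459/L(54, p(11)) = -85459/(13 + 5*54) = -85459/(13 + 270) = -85459/283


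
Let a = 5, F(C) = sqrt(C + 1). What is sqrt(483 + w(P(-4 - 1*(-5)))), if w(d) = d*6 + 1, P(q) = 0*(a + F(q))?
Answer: 22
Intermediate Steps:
F(C) = sqrt(1 + C)
P(q) = 0 (P(q) = 0*(5 + sqrt(1 + q)) = 0)
w(d) = 1 + 6*d (w(d) = 6*d + 1 = 1 + 6*d)
sqrt(483 + w(P(-4 - 1*(-5)))) = sqrt(483 + (1 + 6*0)) = sqrt(483 + (1 + 0)) = sqrt(483 + 1) = sqrt(484) = 22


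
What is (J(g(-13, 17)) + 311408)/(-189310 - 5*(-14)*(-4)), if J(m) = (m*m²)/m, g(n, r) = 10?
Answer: -155754/94795 ≈ -1.6431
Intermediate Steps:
J(m) = m² (J(m) = m³/m = m²)
(J(g(-13, 17)) + 311408)/(-189310 - 5*(-14)*(-4)) = (10² + 311408)/(-189310 - 5*(-14)*(-4)) = (100 + 311408)/(-189310 + 70*(-4)) = 311508/(-189310 - 280) = 311508/(-189590) = 311508*(-1/189590) = -155754/94795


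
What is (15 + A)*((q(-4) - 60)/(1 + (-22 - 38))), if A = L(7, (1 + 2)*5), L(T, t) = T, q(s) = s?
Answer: 1408/59 ≈ 23.864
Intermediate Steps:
A = 7
(15 + A)*((q(-4) - 60)/(1 + (-22 - 38))) = (15 + 7)*((-4 - 60)/(1 + (-22 - 38))) = 22*(-64/(1 - 60)) = 22*(-64/(-59)) = 22*(-64*(-1/59)) = 22*(64/59) = 1408/59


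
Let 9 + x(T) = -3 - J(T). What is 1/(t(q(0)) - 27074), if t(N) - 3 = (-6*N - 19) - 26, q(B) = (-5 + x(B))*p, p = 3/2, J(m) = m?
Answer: -1/26963 ≈ -3.7088e-5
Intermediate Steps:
p = 3/2 (p = 3*(½) = 3/2 ≈ 1.5000)
x(T) = -12 - T (x(T) = -9 + (-3 - T) = -12 - T)
q(B) = -51/2 - 3*B/2 (q(B) = (-5 + (-12 - B))*(3/2) = (-17 - B)*(3/2) = -51/2 - 3*B/2)
t(N) = -42 - 6*N (t(N) = 3 + ((-6*N - 19) - 26) = 3 + ((-19 - 6*N) - 26) = 3 + (-45 - 6*N) = -42 - 6*N)
1/(t(q(0)) - 27074) = 1/((-42 - 6*(-51/2 - 3/2*0)) - 27074) = 1/((-42 - 6*(-51/2 + 0)) - 27074) = 1/((-42 - 6*(-51/2)) - 27074) = 1/((-42 + 153) - 27074) = 1/(111 - 27074) = 1/(-26963) = -1/26963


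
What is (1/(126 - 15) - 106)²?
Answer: 138415225/12321 ≈ 11234.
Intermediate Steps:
(1/(126 - 15) - 106)² = (1/111 - 106)² = (-11765/111)² = 138415225/12321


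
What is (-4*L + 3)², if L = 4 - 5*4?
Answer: 4489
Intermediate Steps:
L = -16 (L = 4 - 20 = -16)
(-4*L + 3)² = (-4*(-16) + 3)² = (64 + 3)² = 67² = 4489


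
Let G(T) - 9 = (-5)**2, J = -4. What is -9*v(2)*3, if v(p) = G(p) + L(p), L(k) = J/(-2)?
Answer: -972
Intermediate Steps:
G(T) = 34 (G(T) = 9 + (-5)**2 = 9 + 25 = 34)
L(k) = 2 (L(k) = -4/(-2) = -4*(-1/2) = 2)
v(p) = 36 (v(p) = 34 + 2 = 36)
-9*v(2)*3 = -9*36*3 = -324*3 = -972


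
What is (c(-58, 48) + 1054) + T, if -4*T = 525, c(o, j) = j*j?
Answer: 12907/4 ≈ 3226.8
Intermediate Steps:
c(o, j) = j**2
T = -525/4 (T = -1/4*525 = -525/4 ≈ -131.25)
(c(-58, 48) + 1054) + T = (48**2 + 1054) - 525/4 = (2304 + 1054) - 525/4 = 3358 - 525/4 = 12907/4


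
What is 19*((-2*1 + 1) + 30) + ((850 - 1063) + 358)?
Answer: 696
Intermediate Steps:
19*((-2*1 + 1) + 30) + ((850 - 1063) + 358) = 19*((-2 + 1) + 30) + (-213 + 358) = 19*(-1 + 30) + 145 = 19*29 + 145 = 551 + 145 = 696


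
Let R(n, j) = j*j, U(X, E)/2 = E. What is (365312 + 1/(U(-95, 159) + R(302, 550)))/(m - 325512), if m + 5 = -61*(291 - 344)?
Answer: -36874349739/32531132104 ≈ -1.1335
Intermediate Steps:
U(X, E) = 2*E
R(n, j) = j²
m = 3228 (m = -5 - 61*(291 - 344) = -5 - 61*(-53) = -5 + 3233 = 3228)
(365312 + 1/(U(-95, 159) + R(302, 550)))/(m - 325512) = (365312 + 1/(2*159 + 550²))/(3228 - 325512) = (365312 + 1/(318 + 302500))/(-322284) = (365312 + 1/302818)*(-1/322284) = (110623049217/302818)*(-1/322284) = -36874349739/32531132104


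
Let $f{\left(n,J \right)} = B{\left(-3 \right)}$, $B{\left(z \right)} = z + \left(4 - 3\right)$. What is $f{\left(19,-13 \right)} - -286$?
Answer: $284$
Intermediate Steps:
$B{\left(z \right)} = 1 + z$ ($B{\left(z \right)} = z + 1 = 1 + z$)
$f{\left(n,J \right)} = -2$ ($f{\left(n,J \right)} = 1 - 3 = -2$)
$f{\left(19,-13 \right)} - -286 = -2 - -286 = -2 + 286 = 284$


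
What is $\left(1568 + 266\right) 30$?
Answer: $55020$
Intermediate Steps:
$\left(1568 + 266\right) 30 = 1834 \cdot 30 = 55020$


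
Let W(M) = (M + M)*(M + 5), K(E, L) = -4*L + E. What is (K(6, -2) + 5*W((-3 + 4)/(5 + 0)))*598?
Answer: 72956/5 ≈ 14591.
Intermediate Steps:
K(E, L) = E - 4*L
W(M) = 2*M*(5 + M) (W(M) = (2*M)*(5 + M) = 2*M*(5 + M))
(K(6, -2) + 5*W((-3 + 4)/(5 + 0)))*598 = ((6 - 4*(-2)) + 5*(2*((-3 + 4)/(5 + 0))*(5 + (-3 + 4)/(5 + 0))))*598 = ((6 + 8) + 5*(2*(1/5)*(5 + 1/5)))*598 = (14 + 5*(2*(1*(1/5))*(5 + 1*(1/5))))*598 = (14 + 5*(2*(1/5)*(5 + 1/5)))*598 = (14 + 5*(2*(1/5)*(26/5)))*598 = (14 + 5*(52/25))*598 = (14 + 52/5)*598 = (122/5)*598 = 72956/5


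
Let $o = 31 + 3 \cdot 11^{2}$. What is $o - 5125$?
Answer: $-4731$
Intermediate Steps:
$o = 394$ ($o = 31 + 3 \cdot 121 = 31 + 363 = 394$)
$o - 5125 = 394 - 5125 = -4731$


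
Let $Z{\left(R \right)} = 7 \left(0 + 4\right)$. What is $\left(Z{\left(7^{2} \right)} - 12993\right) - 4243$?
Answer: $-17208$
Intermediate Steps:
$Z{\left(R \right)} = 28$ ($Z{\left(R \right)} = 7 \cdot 4 = 28$)
$\left(Z{\left(7^{2} \right)} - 12993\right) - 4243 = \left(28 - 12993\right) - 4243 = -12965 - 4243 = -17208$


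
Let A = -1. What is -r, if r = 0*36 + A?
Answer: 1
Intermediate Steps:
r = -1 (r = 0*36 - 1 = 0 - 1 = -1)
-r = -1*(-1) = 1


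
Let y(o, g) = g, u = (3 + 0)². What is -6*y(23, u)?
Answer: -54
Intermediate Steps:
u = 9 (u = 3² = 9)
-6*y(23, u) = -6*9 = -54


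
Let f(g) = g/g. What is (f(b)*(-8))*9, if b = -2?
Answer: -72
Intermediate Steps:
f(g) = 1
(f(b)*(-8))*9 = (1*(-8))*9 = -8*9 = -72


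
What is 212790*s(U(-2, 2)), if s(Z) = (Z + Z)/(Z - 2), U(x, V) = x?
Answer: 212790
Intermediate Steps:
s(Z) = 2*Z/(-2 + Z) (s(Z) = (2*Z)/(-2 + Z) = 2*Z/(-2 + Z))
212790*s(U(-2, 2)) = 212790*(2*(-2)/(-2 - 2)) = 212790*(2*(-2)/(-4)) = 212790*(2*(-2)*(-1/4)) = 212790*1 = 212790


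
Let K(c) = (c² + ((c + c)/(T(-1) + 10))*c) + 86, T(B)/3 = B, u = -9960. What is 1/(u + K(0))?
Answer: -1/9874 ≈ -0.00010128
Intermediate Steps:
T(B) = 3*B
K(c) = 86 + 9*c²/7 (K(c) = (c² + ((c + c)/(3*(-1) + 10))*c) + 86 = (c² + ((2*c)/(-3 + 10))*c) + 86 = (c² + ((2*c)/7)*c) + 86 = (c² + ((2*c)*(⅐))*c) + 86 = (c² + (2*c/7)*c) + 86 = (c² + 2*c²/7) + 86 = 9*c²/7 + 86 = 86 + 9*c²/7)
1/(u + K(0)) = 1/(-9960 + (86 + (9/7)*0²)) = 1/(-9960 + (86 + (9/7)*0)) = 1/(-9960 + (86 + 0)) = 1/(-9960 + 86) = 1/(-9874) = -1/9874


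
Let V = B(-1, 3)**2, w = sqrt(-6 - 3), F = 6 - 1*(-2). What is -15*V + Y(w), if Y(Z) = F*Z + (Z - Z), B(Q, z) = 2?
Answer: -60 + 24*I ≈ -60.0 + 24.0*I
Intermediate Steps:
F = 8 (F = 6 + 2 = 8)
w = 3*I (w = sqrt(-9) = 3*I ≈ 3.0*I)
V = 4 (V = 2**2 = 4)
Y(Z) = 8*Z (Y(Z) = 8*Z + (Z - Z) = 8*Z + 0 = 8*Z)
-15*V + Y(w) = -15*4 + 8*(3*I) = -60 + 24*I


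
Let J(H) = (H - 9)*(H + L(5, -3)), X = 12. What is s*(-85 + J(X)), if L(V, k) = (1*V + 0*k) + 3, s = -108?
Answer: 2700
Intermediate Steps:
L(V, k) = 3 + V (L(V, k) = (V + 0) + 3 = V + 3 = 3 + V)
J(H) = (-9 + H)*(8 + H) (J(H) = (H - 9)*(H + (3 + 5)) = (-9 + H)*(H + 8) = (-9 + H)*(8 + H))
s*(-85 + J(X)) = -108*(-85 + (-72 + 12² - 1*12)) = -108*(-85 + (-72 + 144 - 12)) = -108*(-85 + 60) = -108*(-25) = 2700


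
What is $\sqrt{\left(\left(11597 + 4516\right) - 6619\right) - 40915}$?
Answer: $i \sqrt{31421} \approx 177.26 i$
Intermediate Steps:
$\sqrt{\left(\left(11597 + 4516\right) - 6619\right) - 40915} = \sqrt{\left(16113 - 6619\right) - 40915} = \sqrt{9494 - 40915} = \sqrt{-31421} = i \sqrt{31421}$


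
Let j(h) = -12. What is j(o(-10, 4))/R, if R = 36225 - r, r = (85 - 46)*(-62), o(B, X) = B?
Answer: -4/12881 ≈ -0.00031054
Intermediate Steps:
r = -2418 (r = 39*(-62) = -2418)
R = 38643 (R = 36225 - 1*(-2418) = 36225 + 2418 = 38643)
j(o(-10, 4))/R = -12/38643 = -12*1/38643 = -4/12881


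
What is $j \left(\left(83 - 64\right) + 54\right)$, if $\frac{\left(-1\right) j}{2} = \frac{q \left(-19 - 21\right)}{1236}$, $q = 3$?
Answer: $\frac{1460}{103} \approx 14.175$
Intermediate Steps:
$j = \frac{20}{103}$ ($j = - 2 \frac{3 \left(-19 - 21\right)}{1236} = - 2 \cdot 3 \left(-40\right) \frac{1}{1236} = - 2 \left(\left(-120\right) \frac{1}{1236}\right) = \left(-2\right) \left(- \frac{10}{103}\right) = \frac{20}{103} \approx 0.19417$)
$j \left(\left(83 - 64\right) + 54\right) = \frac{20 \left(\left(83 - 64\right) + 54\right)}{103} = \frac{20 \left(19 + 54\right)}{103} = \frac{20}{103} \cdot 73 = \frac{1460}{103}$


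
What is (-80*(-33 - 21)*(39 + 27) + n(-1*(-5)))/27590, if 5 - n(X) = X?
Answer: 28512/2759 ≈ 10.334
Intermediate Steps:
n(X) = 5 - X
(-80*(-33 - 21)*(39 + 27) + n(-1*(-5)))/27590 = (-80*(-33 - 21)*(39 + 27) + (5 - (-1)*(-5)))/27590 = (-(-4320)*66 + (5 - 1*5))*(1/27590) = (-80*(-3564) + (5 - 5))*(1/27590) = (285120 + 0)*(1/27590) = 285120*(1/27590) = 28512/2759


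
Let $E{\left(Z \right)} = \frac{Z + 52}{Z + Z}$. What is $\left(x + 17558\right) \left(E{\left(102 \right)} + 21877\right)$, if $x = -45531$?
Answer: $- \frac{62422616663}{102} \approx -6.1199 \cdot 10^{8}$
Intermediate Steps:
$E{\left(Z \right)} = \frac{52 + Z}{2 Z}$
$\left(x + 17558\right) \left(E{\left(102 \right)} + 21877\right) = \left(-45531 + 17558\right) \left(\frac{52 + 102}{2 \cdot 102} + 21877\right) = - 27973 \left(\frac{1}{2} \cdot \frac{1}{102} \cdot 154 + 21877\right) = - 27973 \left(\frac{77}{102} + 21877\right) = \left(-27973\right) \frac{2231531}{102} = - \frac{62422616663}{102}$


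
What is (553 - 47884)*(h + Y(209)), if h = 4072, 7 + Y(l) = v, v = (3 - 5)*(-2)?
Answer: -192589839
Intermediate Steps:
v = 4 (v = -2*(-2) = 4)
Y(l) = -3 (Y(l) = -7 + 4 = -3)
(553 - 47884)*(h + Y(209)) = (553 - 47884)*(4072 - 3) = -47331*4069 = -192589839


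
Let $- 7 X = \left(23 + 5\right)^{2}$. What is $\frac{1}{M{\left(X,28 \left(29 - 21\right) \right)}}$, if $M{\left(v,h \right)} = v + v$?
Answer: $- \frac{1}{224} \approx -0.0044643$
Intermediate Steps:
$X = -112$ ($X = - \frac{\left(23 + 5\right)^{2}}{7} = - \frac{28^{2}}{7} = \left(- \frac{1}{7}\right) 784 = -112$)
$M{\left(v,h \right)} = 2 v$
$\frac{1}{M{\left(X,28 \left(29 - 21\right) \right)}} = \frac{1}{2 \left(-112\right)} = \frac{1}{-224} = - \frac{1}{224}$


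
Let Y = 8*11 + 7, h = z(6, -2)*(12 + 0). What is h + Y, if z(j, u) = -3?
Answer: 59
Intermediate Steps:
h = -36 (h = -3*(12 + 0) = -3*12 = -36)
Y = 95 (Y = 88 + 7 = 95)
h + Y = -36 + 95 = 59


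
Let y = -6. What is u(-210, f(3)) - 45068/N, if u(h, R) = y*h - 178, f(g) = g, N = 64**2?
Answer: 1096701/1024 ≈ 1071.0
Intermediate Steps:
N = 4096
u(h, R) = -178 - 6*h (u(h, R) = -6*h - 178 = -178 - 6*h)
u(-210, f(3)) - 45068/N = (-178 - 6*(-210)) - 45068/4096 = (-178 + 1260) - 45068*1/4096 = 1082 - 11267/1024 = 1096701/1024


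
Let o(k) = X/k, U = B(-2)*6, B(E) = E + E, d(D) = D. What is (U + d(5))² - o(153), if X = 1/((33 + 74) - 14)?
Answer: 5136668/14229 ≈ 361.00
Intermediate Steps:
X = 1/93 (X = 1/(107 - 14) = 1/93 ≈ 0.010753)
B(E) = 2*E
U = -24 (U = (2*(-2))*6 = -4*6 = -24)
o(k) = 1/(93*k)
(U + d(5))² - o(153) = (-24 + 5)² - 1/(93*153) = (-19)² - 1/(93*153) = 361 - 1*1/14229 = 361 - 1/14229 = 5136668/14229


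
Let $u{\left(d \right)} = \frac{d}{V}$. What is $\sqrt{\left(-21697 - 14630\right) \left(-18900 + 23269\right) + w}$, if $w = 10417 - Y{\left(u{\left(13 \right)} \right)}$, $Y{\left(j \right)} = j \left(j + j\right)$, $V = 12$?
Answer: $\frac{i \sqrt{22853123762}}{12} \approx 12598.0 i$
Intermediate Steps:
$u{\left(d \right)} = \frac{d}{12}$
$Y{\left(j \right)} = 2 j^{2}$ ($Y{\left(j \right)} = j 2 j = 2 j^{2}$)
$w = \frac{749855}{72}$ ($w = 10417 - 2 \left(\frac{1}{12} \cdot 13\right)^{2} = 10417 - 2 \left(\frac{13}{12}\right)^{2} = 10417 - 2 \cdot \frac{169}{144} = 10417 - \frac{169}{72} = \frac{749855}{72} \approx 10415.0$)
$\sqrt{\left(-21697 - 14630\right) \left(-18900 + 23269\right) + w} = \sqrt{\left(-21697 - 14630\right) \left(-18900 + 23269\right) + \frac{749855}{72}} = \sqrt{\left(-36327\right) 4369 + \frac{749855}{72}} = \sqrt{-158712663 + \frac{749855}{72}} = \sqrt{- \frac{11426561881}{72}} = \frac{i \sqrt{22853123762}}{12}$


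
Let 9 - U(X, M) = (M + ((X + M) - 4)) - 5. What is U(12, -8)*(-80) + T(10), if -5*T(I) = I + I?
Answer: -1764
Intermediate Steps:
T(I) = -2*I/5 (T(I) = -(I + I)/5 = -2*I/5)
U(X, M) = 18 - X - 2*M (U(X, M) = 9 - ((M + ((X + M) - 4)) - 5) = 9 - ((M + ((M + X) - 4)) - 5) = 9 - ((M + (-4 + M + X)) - 5) = 9 - ((-4 + X + 2*M) - 5) = 9 - (-9 + X + 2*M) = 9 + (9 - X - 2*M) = 18 - X - 2*M)
U(12, -8)*(-80) + T(10) = (18 - 1*12 - 2*(-8))*(-80) - 2/5*10 = (18 - 12 + 16)*(-80) - 4 = 22*(-80) - 4 = -1760 - 4 = -1764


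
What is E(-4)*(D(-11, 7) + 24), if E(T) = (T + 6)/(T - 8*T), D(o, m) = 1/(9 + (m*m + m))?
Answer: 223/130 ≈ 1.7154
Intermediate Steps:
D(o, m) = 1/(9 + m + m²) (D(o, m) = 1/(9 + (m² + m)) = 1/(9 + (m + m²)) = 1/(9 + m + m²))
E(T) = -(6 + T)/(7*T) (E(T) = (6 + T)/((-7*T)) = (6 + T)*(-1/(7*T)) = -(6 + T)/(7*T))
E(-4)*(D(-11, 7) + 24) = ((⅐)*(-6 - 1*(-4))/(-4))*(1/(9 + 7 + 7²) + 24) = ((⅐)*(-¼)*(-6 + 4))*(1/(9 + 7 + 49) + 24) = ((⅐)*(-¼)*(-2))*(1/65 + 24) = (1/65 + 24)/14 = (1/14)*(1561/65) = 223/130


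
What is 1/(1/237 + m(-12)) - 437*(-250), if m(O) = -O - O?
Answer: 621523487/5689 ≈ 1.0925e+5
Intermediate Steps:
m(O) = -2*O
1/(1/237 + m(-12)) - 437*(-250) = 1/(1/237 - 2*(-12)) - 437*(-250) = 1/(1/237 + 24) + 109250 = 1/(5689/237) + 109250 = 237/5689 + 109250 = 621523487/5689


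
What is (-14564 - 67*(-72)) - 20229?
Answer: -29969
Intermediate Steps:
(-14564 - 67*(-72)) - 20229 = (-14564 + 4824) - 20229 = -9740 - 20229 = -29969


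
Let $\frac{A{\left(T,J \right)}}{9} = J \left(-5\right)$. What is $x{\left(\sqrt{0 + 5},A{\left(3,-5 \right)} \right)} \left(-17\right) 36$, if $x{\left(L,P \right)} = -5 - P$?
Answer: $140760$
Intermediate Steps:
$A{\left(T,J \right)} = - 45 J$ ($A{\left(T,J \right)} = 9 J \left(-5\right) = 9 \left(- 5 J\right) = - 45 J$)
$x{\left(\sqrt{0 + 5},A{\left(3,-5 \right)} \right)} \left(-17\right) 36 = \left(-5 - \left(-45\right) \left(-5\right)\right) \left(-17\right) 36 = \left(-5 - 225\right) \left(-17\right) 36 = \left(-230\right) \left(-17\right) 36 = 3910 \cdot 36 = 140760$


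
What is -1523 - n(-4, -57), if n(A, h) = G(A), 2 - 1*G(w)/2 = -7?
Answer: -1541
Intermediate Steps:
G(w) = 18 (G(w) = 4 - 2*(-7) = 4 + 14 = 18)
n(A, h) = 18
-1523 - n(-4, -57) = -1523 - 1*18 = -1523 - 18 = -1541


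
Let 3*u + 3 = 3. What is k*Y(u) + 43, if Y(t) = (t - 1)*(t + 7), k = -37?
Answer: 302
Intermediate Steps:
u = 0 (u = -1 + (1/3)*3 = -1 + 1 = 0)
Y(t) = (-1 + t)*(7 + t)
k*Y(u) + 43 = -37*(-7 + 0**2 + 6*0) + 43 = -37*(-7 + 0 + 0) + 43 = -37*(-7) + 43 = 259 + 43 = 302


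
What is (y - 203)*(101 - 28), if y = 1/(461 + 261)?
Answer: -10699245/722 ≈ -14819.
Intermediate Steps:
y = 1/722 ≈ 0.0013850
(y - 203)*(101 - 28) = (1/722 - 203)*(101 - 28) = -146565/722*73 = -10699245/722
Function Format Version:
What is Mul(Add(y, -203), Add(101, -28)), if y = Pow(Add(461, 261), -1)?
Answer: Rational(-10699245, 722) ≈ -14819.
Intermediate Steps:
y = Rational(1, 722) (y = Pow(722, -1) = Rational(1, 722) ≈ 0.0013850)
Mul(Add(y, -203), Add(101, -28)) = Mul(Add(Rational(1, 722), -203), Add(101, -28)) = Mul(Rational(-146565, 722), 73) = Rational(-10699245, 722)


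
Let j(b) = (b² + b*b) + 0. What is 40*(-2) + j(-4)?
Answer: -48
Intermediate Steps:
j(b) = 2*b² (j(b) = (b² + b²) + 0 = 2*b² + 0 = 2*b²)
40*(-2) + j(-4) = 40*(-2) + 2*(-4)² = -80 + 2*16 = -80 + 32 = -48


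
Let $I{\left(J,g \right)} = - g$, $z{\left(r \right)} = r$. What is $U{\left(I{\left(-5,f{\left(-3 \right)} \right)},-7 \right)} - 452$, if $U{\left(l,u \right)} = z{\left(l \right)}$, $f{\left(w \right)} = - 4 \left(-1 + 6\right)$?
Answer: $-432$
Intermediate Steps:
$f{\left(w \right)} = -20$ ($f{\left(w \right)} = \left(-4\right) 5 = -20$)
$U{\left(l,u \right)} = l$
$U{\left(I{\left(-5,f{\left(-3 \right)} \right)},-7 \right)} - 452 = \left(-1\right) \left(-20\right) - 452 = 20 - 452 = -432$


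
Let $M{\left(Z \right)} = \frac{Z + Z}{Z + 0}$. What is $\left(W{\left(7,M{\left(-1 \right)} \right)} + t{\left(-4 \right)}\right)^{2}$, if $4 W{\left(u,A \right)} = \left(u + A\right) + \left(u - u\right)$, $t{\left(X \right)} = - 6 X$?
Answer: $\frac{11025}{16} \approx 689.06$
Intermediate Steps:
$M{\left(Z \right)} = 2$ ($M{\left(Z \right)} = \frac{2 Z}{Z} = 2$)
$W{\left(u,A \right)} = \frac{A}{4} + \frac{u}{4}$ ($W{\left(u,A \right)} = \frac{\left(u + A\right) + \left(u - u\right)}{4} = \frac{\left(A + u\right) + 0}{4} = \frac{A + u}{4} = \frac{A}{4} + \frac{u}{4}$)
$\left(W{\left(7,M{\left(-1 \right)} \right)} + t{\left(-4 \right)}\right)^{2} = \left(\left(\frac{1}{4} \cdot 2 + \frac{1}{4} \cdot 7\right) - -24\right)^{2} = \left(\left(\frac{1}{2} + \frac{7}{4}\right) + 24\right)^{2} = \left(\frac{9}{4} + 24\right)^{2} = \left(\frac{105}{4}\right)^{2} = \frac{11025}{16}$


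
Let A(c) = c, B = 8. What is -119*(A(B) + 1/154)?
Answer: -20961/22 ≈ -952.77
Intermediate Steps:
-119*(A(B) + 1/154) = -119*(8 + 1/154) = -119*1233/154 = -20961/22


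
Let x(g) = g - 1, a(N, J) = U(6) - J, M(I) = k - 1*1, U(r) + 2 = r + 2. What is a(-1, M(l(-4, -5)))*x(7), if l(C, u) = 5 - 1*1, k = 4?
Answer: 18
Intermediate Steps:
l(C, u) = 4 (l(C, u) = 5 - 1 = 4)
U(r) = r (U(r) = -2 + (r + 2) = -2 + (2 + r) = r)
M(I) = 3 (M(I) = 4 - 1*1 = 4 - 1 = 3)
a(N, J) = 6 - J
x(g) = -1 + g
a(-1, M(l(-4, -5)))*x(7) = (6 - 1*3)*(-1 + 7) = (6 - 3)*6 = 3*6 = 18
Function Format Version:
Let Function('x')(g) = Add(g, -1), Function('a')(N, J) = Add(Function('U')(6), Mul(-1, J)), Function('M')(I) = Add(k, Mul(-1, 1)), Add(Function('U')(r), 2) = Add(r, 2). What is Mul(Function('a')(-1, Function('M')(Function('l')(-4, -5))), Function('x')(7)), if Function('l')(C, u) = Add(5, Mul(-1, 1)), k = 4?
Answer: 18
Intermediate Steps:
Function('l')(C, u) = 4 (Function('l')(C, u) = Add(5, -1) = 4)
Function('U')(r) = r (Function('U')(r) = Add(-2, Add(r, 2)) = Add(-2, Add(2, r)) = r)
Function('M')(I) = 3 (Function('M')(I) = Add(4, Mul(-1, 1)) = Add(4, -1) = 3)
Function('a')(N, J) = Add(6, Mul(-1, J))
Function('x')(g) = Add(-1, g)
Mul(Function('a')(-1, Function('M')(Function('l')(-4, -5))), Function('x')(7)) = Mul(Add(6, Mul(-1, 3)), Add(-1, 7)) = Mul(Add(6, -3), 6) = Mul(3, 6) = 18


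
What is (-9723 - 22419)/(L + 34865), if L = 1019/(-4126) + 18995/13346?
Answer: -221239798329/239990847292 ≈ -0.92187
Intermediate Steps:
L = 16193449/13766399 (L = 1019*(-1/4126) + 18995*(1/13346) = -1019/4126 + 18995/13346 = 16193449/13766399 ≈ 1.1763)
(-9723 - 22419)/(L + 34865) = (-9723 - 22419)/(16193449/13766399 + 34865) = -32142/479981694584/13766399 = -32142*13766399/479981694584 = -221239798329/239990847292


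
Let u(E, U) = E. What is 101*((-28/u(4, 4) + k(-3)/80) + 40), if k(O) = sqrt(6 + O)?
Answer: 3333 + 101*sqrt(3)/80 ≈ 3335.2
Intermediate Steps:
101*((-28/u(4, 4) + k(-3)/80) + 40) = 101*((-28/4 + sqrt(6 - 3)/80) + 40) = 101*((-28*1/4 + sqrt(3)*(1/80)) + 40) = 101*((-7 + sqrt(3)/80) + 40) = 101*(33 + sqrt(3)/80) = 3333 + 101*sqrt(3)/80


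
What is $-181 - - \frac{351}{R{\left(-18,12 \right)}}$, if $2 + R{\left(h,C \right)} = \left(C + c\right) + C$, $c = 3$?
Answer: $- \frac{4174}{25} \approx -166.96$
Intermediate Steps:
$R{\left(h,C \right)} = 1 + 2 C$ ($R{\left(h,C \right)} = -2 + \left(\left(C + 3\right) + C\right) = -2 + \left(\left(3 + C\right) + C\right) = -2 + \left(3 + 2 C\right) = 1 + 2 C$)
$-181 - - \frac{351}{R{\left(-18,12 \right)}} = -181 - - \frac{351}{1 + 2 \cdot 12} = -181 - - \frac{351}{1 + 24} = -181 - - \frac{351}{25} = -181 + \frac{351}{25} = - \frac{4174}{25}$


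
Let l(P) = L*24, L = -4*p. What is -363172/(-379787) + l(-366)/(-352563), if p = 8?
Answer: 42777562084/44632948027 ≈ 0.95843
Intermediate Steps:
L = -32 (L = -4*8 = -32)
l(P) = -768 (l(P) = -32*24 = -768)
-363172/(-379787) + l(-366)/(-352563) = -363172/(-379787) - 768/(-352563) = -363172*(-1/379787) - 768*(-1/352563) = 363172/379787 + 256/117521 = 42777562084/44632948027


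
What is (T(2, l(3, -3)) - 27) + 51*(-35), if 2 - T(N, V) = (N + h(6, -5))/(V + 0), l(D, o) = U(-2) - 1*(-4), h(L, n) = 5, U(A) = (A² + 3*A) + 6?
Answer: -14487/8 ≈ -1810.9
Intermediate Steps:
U(A) = 6 + A² + 3*A
l(D, o) = 8 (l(D, o) = (6 + (-2)² + 3*(-2)) - 1*(-4) = (6 + 4 - 6) + 4 = 4 + 4 = 8)
T(N, V) = 2 - (5 + N)/V (T(N, V) = 2 - (N + 5)/(V + 0) = 2 - (5 + N)/V)
(T(2, l(3, -3)) - 27) + 51*(-35) = ((-5 - 1*2 + 2*8)/8 - 27) + 51*(-35) = ((-5 - 2 + 16)/8 - 27) - 1785 = ((⅛)*9 - 27) - 1785 = (9/8 - 27) - 1785 = -207/8 - 1785 = -14487/8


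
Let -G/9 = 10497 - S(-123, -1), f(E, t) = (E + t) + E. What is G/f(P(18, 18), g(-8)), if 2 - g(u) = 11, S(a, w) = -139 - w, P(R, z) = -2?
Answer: 95715/13 ≈ 7362.7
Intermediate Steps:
g(u) = -9 (g(u) = 2 - 1*11 = 2 - 11 = -9)
f(E, t) = t + 2*E
G = -95715 (G = -9*(10497 - (-139 - 1*(-1))) = -9*(10497 - (-139 + 1)) = -9*(10497 - 1*(-138)) = -9*(10497 + 138) = -9*10635 = -95715)
G/f(P(18, 18), g(-8)) = -95715/(-9 + 2*(-2)) = -95715/(-9 - 4) = -95715/(-13) = -95715*(-1/13) = 95715/13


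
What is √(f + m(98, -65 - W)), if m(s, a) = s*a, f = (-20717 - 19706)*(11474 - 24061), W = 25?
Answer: √508795481 ≈ 22557.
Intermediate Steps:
f = 508804301 (f = -40423*(-12587) = 508804301)
m(s, a) = a*s
√(f + m(98, -65 - W)) = √(508804301 + (-65 - 1*25)*98) = √(508804301 + (-65 - 25)*98) = √(508804301 - 90*98) = √(508804301 - 8820) = √508795481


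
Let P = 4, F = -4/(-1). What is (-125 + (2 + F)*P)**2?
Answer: 10201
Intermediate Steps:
F = 4 (F = -4*(-1) = 4)
(-125 + (2 + F)*P)**2 = (-125 + (2 + 4)*4)**2 = (-125 + 6*4)**2 = (-125 + 24)**2 = (-101)**2 = 10201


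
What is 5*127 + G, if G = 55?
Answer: 690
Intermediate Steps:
5*127 + G = 5*127 + 55 = 635 + 55 = 690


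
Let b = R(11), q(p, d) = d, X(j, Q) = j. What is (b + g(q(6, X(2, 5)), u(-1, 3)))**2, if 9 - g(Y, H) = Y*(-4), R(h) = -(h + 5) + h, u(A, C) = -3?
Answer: 144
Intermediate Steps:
R(h) = -5 (R(h) = -(5 + h) + h = (-5 - h) + h = -5)
g(Y, H) = 9 + 4*Y (g(Y, H) = 9 - Y*(-4) = 9 - (-4)*Y = 9 + 4*Y)
b = -5
(b + g(q(6, X(2, 5)), u(-1, 3)))**2 = (-5 + (9 + 4*2))**2 = (-5 + (9 + 8))**2 = (-5 + 17)**2 = 12**2 = 144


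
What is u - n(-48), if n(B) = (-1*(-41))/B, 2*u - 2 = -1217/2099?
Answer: 157603/100752 ≈ 1.5643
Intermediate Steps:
u = 2981/4198 (u = 1 + (-1217/2099)/2 = 1 + (-1217*1/2099)/2 = 1 + (1/2)*(-1217/2099) = 1 - 1217/4198 = 2981/4198 ≈ 0.71010)
n(B) = 41/B
u - n(-48) = 2981/4198 - 41/(-48) = 2981/4198 - 41*(-1)/48 = 2981/4198 - 1*(-41/48) = 2981/4198 + 41/48 = 157603/100752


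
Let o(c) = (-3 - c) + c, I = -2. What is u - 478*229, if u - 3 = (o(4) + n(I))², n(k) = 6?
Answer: -109450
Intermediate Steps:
o(c) = -3
u = 12 (u = 3 + (-3 + 6)² = 3 + 3² = 3 + 9 = 12)
u - 478*229 = 12 - 478*229 = 12 - 109462 = -109450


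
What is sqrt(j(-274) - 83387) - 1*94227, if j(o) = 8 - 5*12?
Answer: -94227 + 3*I*sqrt(9271) ≈ -94227.0 + 288.86*I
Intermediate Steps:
j(o) = -52 (j(o) = 8 - 60 = -52)
sqrt(j(-274) - 83387) - 1*94227 = sqrt(-52 - 83387) - 1*94227 = sqrt(-83439) - 94227 = 3*I*sqrt(9271) - 94227 = -94227 + 3*I*sqrt(9271)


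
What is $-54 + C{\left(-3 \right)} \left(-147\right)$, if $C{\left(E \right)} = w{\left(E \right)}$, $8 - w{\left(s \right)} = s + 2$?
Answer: $-1377$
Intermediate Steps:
$w{\left(s \right)} = 6 - s$ ($w{\left(s \right)} = 8 - \left(s + 2\right) = 8 - \left(2 + s\right) = 6 - s$)
$C{\left(E \right)} = 6 - E$
$-54 + C{\left(-3 \right)} \left(-147\right) = -54 + \left(6 - -3\right) \left(-147\right) = -54 + \left(6 + 3\right) \left(-147\right) = -54 + 9 \left(-147\right) = -54 - 1323 = -1377$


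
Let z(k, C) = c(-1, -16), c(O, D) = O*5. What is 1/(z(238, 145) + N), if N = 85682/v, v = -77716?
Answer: -38858/237131 ≈ -0.16387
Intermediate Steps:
c(O, D) = 5*O
z(k, C) = -5 (z(k, C) = 5*(-1) = -5)
N = -42841/38858 (N = 85682/(-77716) = 85682*(-1/77716) = -42841/38858 ≈ -1.1025)
1/(z(238, 145) + N) = 1/(-5 - 42841/38858) = 1/(-237131/38858) = -38858/237131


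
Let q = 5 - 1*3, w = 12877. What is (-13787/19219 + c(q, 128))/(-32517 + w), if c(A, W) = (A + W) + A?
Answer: -2523121/377461160 ≈ -0.0066845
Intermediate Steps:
q = 2 (q = 5 - 3 = 2)
c(A, W) = W + 2*A
(-13787/19219 + c(q, 128))/(-32517 + w) = (-13787/19219 + (128 + 2*2))/(-32517 + 12877) = (-13787*1/19219 + (128 + 4))/(-19640) = (-13787/19219 + 132)*(-1/19640) = (2523121/19219)*(-1/19640) = -2523121/377461160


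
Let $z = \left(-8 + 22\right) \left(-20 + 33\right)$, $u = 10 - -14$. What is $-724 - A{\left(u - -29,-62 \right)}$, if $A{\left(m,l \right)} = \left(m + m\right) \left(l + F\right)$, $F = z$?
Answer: $-13444$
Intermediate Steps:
$u = 24$ ($u = 10 + 14 = 24$)
$z = 182$ ($z = 14 \cdot 13 = 182$)
$F = 182$
$A{\left(m,l \right)} = 2 m \left(182 + l\right)$ ($A{\left(m,l \right)} = \left(m + m\right) \left(l + 182\right) = 2 m \left(182 + l\right)$)
$-724 - A{\left(u - -29,-62 \right)} = -724 - 2 \left(24 - -29\right) \left(182 - 62\right) = -724 - 2 \left(24 + 29\right) 120 = -724 - 2 \cdot 53 \cdot 120 = -724 - 12720 = -13444$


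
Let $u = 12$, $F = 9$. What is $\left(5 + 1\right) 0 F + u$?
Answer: $12$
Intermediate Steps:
$\left(5 + 1\right) 0 F + u = \left(5 + 1\right) 0 \cdot 9 + 12 = 6 \cdot 0 \cdot 9 + 12 = 0 \cdot 9 + 12 = 0 + 12 = 12$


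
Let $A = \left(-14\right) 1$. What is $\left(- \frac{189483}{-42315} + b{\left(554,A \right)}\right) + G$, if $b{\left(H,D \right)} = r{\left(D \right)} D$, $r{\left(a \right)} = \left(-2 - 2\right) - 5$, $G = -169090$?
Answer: $- \frac{340453437}{2015} \approx -1.6896 \cdot 10^{5}$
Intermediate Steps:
$A = -14$
$r{\left(a \right)} = -9$ ($r{\left(a \right)} = -4 - 5 = -9$)
$b{\left(H,D \right)} = - 9 D$
$\left(- \frac{189483}{-42315} + b{\left(554,A \right)}\right) + G = \left(- \frac{189483}{-42315} - -126\right) - 169090 = \left(\left(-189483\right) \left(- \frac{1}{42315}\right) + 126\right) - 169090 = \left(\frac{9023}{2015} + 126\right) - 169090 = \frac{262913}{2015} - 169090 = - \frac{340453437}{2015}$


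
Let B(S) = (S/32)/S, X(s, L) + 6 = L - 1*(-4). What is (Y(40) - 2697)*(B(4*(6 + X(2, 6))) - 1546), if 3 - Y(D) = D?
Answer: 67626857/16 ≈ 4.2267e+6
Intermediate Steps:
X(s, L) = -2 + L (X(s, L) = -6 + (L - 1*(-4)) = -6 + (L + 4) = -6 + (4 + L) = -2 + L)
Y(D) = 3 - D
B(S) = 1/32 (B(S) = (S*(1/32))/S = (S/32)/S = 1/32)
(Y(40) - 2697)*(B(4*(6 + X(2, 6))) - 1546) = ((3 - 1*40) - 2697)*(1/32 - 1546) = ((3 - 40) - 2697)*(-49471/32) = (-37 - 2697)*(-49471/32) = -2734*(-49471/32) = 67626857/16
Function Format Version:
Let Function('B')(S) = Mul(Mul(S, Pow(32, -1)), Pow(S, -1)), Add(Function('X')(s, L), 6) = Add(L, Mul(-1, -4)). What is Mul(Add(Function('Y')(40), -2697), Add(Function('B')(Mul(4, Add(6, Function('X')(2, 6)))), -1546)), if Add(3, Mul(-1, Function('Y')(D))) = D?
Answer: Rational(67626857, 16) ≈ 4.2267e+6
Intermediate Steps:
Function('X')(s, L) = Add(-2, L) (Function('X')(s, L) = Add(-6, Add(L, Mul(-1, -4))) = Add(-6, Add(L, 4)) = Add(-6, Add(4, L)) = Add(-2, L))
Function('Y')(D) = Add(3, Mul(-1, D))
Function('B')(S) = Rational(1, 32) (Function('B')(S) = Mul(Mul(S, Rational(1, 32)), Pow(S, -1)) = Mul(Mul(Rational(1, 32), S), Pow(S, -1)) = Rational(1, 32))
Mul(Add(Function('Y')(40), -2697), Add(Function('B')(Mul(4, Add(6, Function('X')(2, 6)))), -1546)) = Mul(Add(Add(3, Mul(-1, 40)), -2697), Add(Rational(1, 32), -1546)) = Mul(Add(Add(3, -40), -2697), Rational(-49471, 32)) = Mul(Add(-37, -2697), Rational(-49471, 32)) = Mul(-2734, Rational(-49471, 32)) = Rational(67626857, 16)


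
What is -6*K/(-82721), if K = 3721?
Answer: 22326/82721 ≈ 0.26990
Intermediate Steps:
-6*K/(-82721) = -6*3721/(-82721) = -22326*(-1/82721) = 22326/82721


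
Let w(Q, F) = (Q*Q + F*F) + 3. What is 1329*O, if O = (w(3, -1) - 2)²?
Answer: 160809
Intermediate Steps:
w(Q, F) = 3 + F² + Q² (w(Q, F) = (Q² + F²) + 3 = (F² + Q²) + 3 = 3 + F² + Q²)
O = 121 (O = ((3 + (-1)² + 3²) - 2)² = ((3 + 1 + 9) - 2)² = (13 - 2)² = 11² = 121)
1329*O = 1329*121 = 160809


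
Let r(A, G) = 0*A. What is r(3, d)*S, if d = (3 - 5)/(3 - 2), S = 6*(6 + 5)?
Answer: 0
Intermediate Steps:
S = 66 (S = 6*11 = 66)
d = -2 (d = -2/1 = -2*1 = -2)
r(A, G) = 0
r(3, d)*S = 0*66 = 0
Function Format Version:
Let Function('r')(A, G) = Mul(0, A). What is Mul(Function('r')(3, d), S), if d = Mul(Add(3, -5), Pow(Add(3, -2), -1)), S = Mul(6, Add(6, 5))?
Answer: 0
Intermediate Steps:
S = 66 (S = Mul(6, 11) = 66)
d = -2 (d = Mul(-2, Pow(1, -1)) = Mul(-2, 1) = -2)
Function('r')(A, G) = 0
Mul(Function('r')(3, d), S) = Mul(0, 66) = 0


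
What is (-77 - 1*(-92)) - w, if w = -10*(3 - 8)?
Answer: -35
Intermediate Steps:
w = 50 (w = -10*(-5) = 50)
(-77 - 1*(-92)) - w = (-77 - 1*(-92)) - 1*50 = (-77 + 92) - 50 = 15 - 50 = -35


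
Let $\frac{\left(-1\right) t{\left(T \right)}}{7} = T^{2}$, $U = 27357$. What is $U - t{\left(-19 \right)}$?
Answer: $29884$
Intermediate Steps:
$t{\left(T \right)} = - 7 T^{2}$
$U - t{\left(-19 \right)} = 27357 - - 7 \left(-19\right)^{2} = 27357 - \left(-7\right) 361 = 27357 - -2527 = 27357 + 2527 = 29884$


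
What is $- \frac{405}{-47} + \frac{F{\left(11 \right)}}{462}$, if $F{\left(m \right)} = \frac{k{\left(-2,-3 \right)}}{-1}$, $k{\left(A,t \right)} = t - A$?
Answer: $\frac{187157}{21714} \approx 8.6192$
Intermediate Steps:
$F{\left(m \right)} = 1$ ($F{\left(m \right)} = \frac{-3 - -2}{-1} = \left(-3 + 2\right) \left(-1\right) = \left(-1\right) \left(-1\right) = 1$)
$- \frac{405}{-47} + \frac{F{\left(11 \right)}}{462} = - \frac{405}{-47} + 1 \cdot \frac{1}{462} = \left(-405\right) \left(- \frac{1}{47}\right) + 1 \cdot \frac{1}{462} = \frac{405}{47} + \frac{1}{462} = \frac{187157}{21714}$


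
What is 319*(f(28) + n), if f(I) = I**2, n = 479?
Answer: 402897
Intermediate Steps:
319*(f(28) + n) = 319*(28**2 + 479) = 319*(784 + 479) = 319*1263 = 402897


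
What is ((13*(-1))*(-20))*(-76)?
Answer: -19760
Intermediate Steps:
((13*(-1))*(-20))*(-76) = -13*(-20)*(-76) = 260*(-76) = -19760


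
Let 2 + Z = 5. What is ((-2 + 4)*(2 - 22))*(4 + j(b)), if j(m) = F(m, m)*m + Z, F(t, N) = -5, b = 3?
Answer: 320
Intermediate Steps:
Z = 3 (Z = -2 + 5 = 3)
j(m) = 3 - 5*m (j(m) = -5*m + 3 = 3 - 5*m)
((-2 + 4)*(2 - 22))*(4 + j(b)) = ((-2 + 4)*(2 - 22))*(4 + (3 - 5*3)) = (2*(-20))*(4 + (3 - 15)) = -40*(4 - 12) = -40*(-8) = 320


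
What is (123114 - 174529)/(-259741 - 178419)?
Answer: 10283/87632 ≈ 0.11734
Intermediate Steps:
(123114 - 174529)/(-259741 - 178419) = -51415/(-438160) = -51415*(-1/438160) = 10283/87632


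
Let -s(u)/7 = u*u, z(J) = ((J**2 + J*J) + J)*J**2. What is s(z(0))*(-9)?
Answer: 0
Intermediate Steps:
z(J) = J**2*(J + 2*J**2) (z(J) = ((J**2 + J**2) + J)*J**2 = (2*J**2 + J)*J**2 = (J + 2*J**2)*J**2 = J**2*(J + 2*J**2))
s(u) = -7*u**2 (s(u) = -7*u*u = -7*u**2)
s(z(0))*(-9) = -7*(0**3*(1 + 2*0))**2*(-9) = -7*(0*(1 + 0))**2*(-9) = -7*(0*1)**2*(-9) = -7*0**2*(-9) = -7*0*(-9) = 0*(-9) = 0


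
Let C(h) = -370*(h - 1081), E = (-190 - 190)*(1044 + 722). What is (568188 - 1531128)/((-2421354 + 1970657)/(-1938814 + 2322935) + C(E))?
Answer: -369885475740/95530727077273 ≈ -0.0038719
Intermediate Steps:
E = -671080 (E = -380*1766 = -671080)
C(h) = 399970 - 370*h (C(h) = -370*(-1081 + h) = 399970 - 370*h)
(568188 - 1531128)/((-2421354 + 1970657)/(-1938814 + 2322935) + C(E)) = (568188 - 1531128)/((-2421354 + 1970657)/(-1938814 + 2322935) + (399970 - 370*(-671080))) = -962940/(-450697/384121 + (399970 + 248299600)) = -962940/(-450697*1/384121 + 248699570) = -962940/(-450697/384121 + 248699570) = -962940/95530727077273/384121 = -962940*384121/95530727077273 = -369885475740/95530727077273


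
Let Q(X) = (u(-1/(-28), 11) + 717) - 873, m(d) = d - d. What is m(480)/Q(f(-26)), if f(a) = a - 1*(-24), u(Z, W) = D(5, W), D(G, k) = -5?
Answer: 0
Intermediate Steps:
u(Z, W) = -5
m(d) = 0
f(a) = 24 + a (f(a) = a + 24 = 24 + a)
Q(X) = -161 (Q(X) = (-5 + 717) - 873 = 712 - 873 = -161)
m(480)/Q(f(-26)) = 0/(-161) = 0*(-1/161) = 0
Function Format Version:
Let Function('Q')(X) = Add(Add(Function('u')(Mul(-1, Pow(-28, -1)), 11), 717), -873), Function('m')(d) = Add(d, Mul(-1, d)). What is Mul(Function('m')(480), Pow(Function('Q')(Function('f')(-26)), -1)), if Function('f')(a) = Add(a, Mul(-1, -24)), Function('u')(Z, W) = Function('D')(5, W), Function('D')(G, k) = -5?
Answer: 0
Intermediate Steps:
Function('u')(Z, W) = -5
Function('m')(d) = 0
Function('f')(a) = Add(24, a) (Function('f')(a) = Add(a, 24) = Add(24, a))
Function('Q')(X) = -161 (Function('Q')(X) = Add(Add(-5, 717), -873) = Add(712, -873) = -161)
Mul(Function('m')(480), Pow(Function('Q')(Function('f')(-26)), -1)) = Mul(0, Pow(-161, -1)) = Mul(0, Rational(-1, 161)) = 0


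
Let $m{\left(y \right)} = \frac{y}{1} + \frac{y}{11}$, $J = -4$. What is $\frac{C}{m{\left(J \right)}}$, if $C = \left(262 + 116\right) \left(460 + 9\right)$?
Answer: $- \frac{325017}{8} \approx -40627.0$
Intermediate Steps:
$C = 177282$ ($C = 378 \cdot 469 = 177282$)
$m{\left(y \right)} = \frac{12 y}{11}$ ($m{\left(y \right)} = y 1 + y \frac{1}{11} = y + \frac{y}{11} = \frac{12 y}{11}$)
$\frac{C}{m{\left(J \right)}} = \frac{177282}{\frac{12}{11} \left(-4\right)} = \frac{177282}{- \frac{48}{11}} = 177282 \left(- \frac{11}{48}\right) = - \frac{325017}{8}$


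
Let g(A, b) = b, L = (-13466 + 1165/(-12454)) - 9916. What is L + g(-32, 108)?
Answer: -289855561/12454 ≈ -23274.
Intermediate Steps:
L = -291200593/12454 (L = (-13466 + 1165*(-1/12454)) - 9916 = (-13466 - 1165/12454) - 9916 = -167706729/12454 - 9916 = -291200593/12454 ≈ -23382.)
L + g(-32, 108) = -291200593/12454 + 108 = -289855561/12454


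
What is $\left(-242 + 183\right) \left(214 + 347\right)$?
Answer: $-33099$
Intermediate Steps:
$\left(-242 + 183\right) \left(214 + 347\right) = \left(-59\right) 561 = -33099$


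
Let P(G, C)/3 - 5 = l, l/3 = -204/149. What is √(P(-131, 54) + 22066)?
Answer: 13*√2899093/149 ≈ 148.56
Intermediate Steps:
l = -612/149 (l = 3*(-204/149) = -612/149 ≈ -4.1074)
P(G, C) = 399/149 (P(G, C) = 15 + 3*(-612/149) = 15 - 1836/149 = 399/149)
√(P(-131, 54) + 22066) = √(399/149 + 22066) = √(3288233/149) = 13*√2899093/149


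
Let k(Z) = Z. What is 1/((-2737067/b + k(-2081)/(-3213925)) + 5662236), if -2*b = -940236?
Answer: 137356726650/777745402866176453 ≈ 1.7661e-7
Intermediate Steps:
b = 470118 (b = -½*(-940236) = 470118)
1/((-2737067/b + k(-2081)/(-3213925)) + 5662236) = 1/((-2737067/470118 - 2081/(-3213925)) + 5662236) = 1/((-2737067*1/470118 - 2081*(-1/3213925)) + 5662236) = 1/((-2737067/470118 + 2081/3213925) + 5662236) = 1/(-799613612947/137356726650 + 5662236) = 1/(777745402866176453/137356726650) = 137356726650/777745402866176453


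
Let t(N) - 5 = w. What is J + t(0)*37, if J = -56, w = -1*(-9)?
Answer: 462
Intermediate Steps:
w = 9
t(N) = 14 (t(N) = 5 + 9 = 14)
J + t(0)*37 = -56 + 14*37 = -56 + 518 = 462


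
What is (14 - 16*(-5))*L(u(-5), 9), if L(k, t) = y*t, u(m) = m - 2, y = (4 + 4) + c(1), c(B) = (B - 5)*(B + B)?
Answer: 0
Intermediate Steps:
c(B) = 2*B*(-5 + B) (c(B) = (-5 + B)*(2*B) = 2*B*(-5 + B))
y = 0 (y = (4 + 4) + 2*1*(-5 + 1) = 8 + 2*1*(-4) = 8 - 8 = 0)
u(m) = -2 + m
L(k, t) = 0 (L(k, t) = 0*t = 0)
(14 - 16*(-5))*L(u(-5), 9) = (14 - 16*(-5))*0 = (14 + 80)*0 = 94*0 = 0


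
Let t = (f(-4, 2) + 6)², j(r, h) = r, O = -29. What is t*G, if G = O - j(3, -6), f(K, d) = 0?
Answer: -1152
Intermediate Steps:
t = 36 (t = (0 + 6)² = 6² = 36)
G = -32 (G = -29 - 1*3 = -29 - 3 = -32)
t*G = 36*(-32) = -1152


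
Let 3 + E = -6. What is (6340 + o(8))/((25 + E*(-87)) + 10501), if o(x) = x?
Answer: 6348/11309 ≈ 0.56132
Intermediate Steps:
E = -9 (E = -3 - 6 = -9)
(6340 + o(8))/((25 + E*(-87)) + 10501) = (6340 + 8)/((25 - 9*(-87)) + 10501) = 6348/((25 + 783) + 10501) = 6348/(808 + 10501) = 6348/11309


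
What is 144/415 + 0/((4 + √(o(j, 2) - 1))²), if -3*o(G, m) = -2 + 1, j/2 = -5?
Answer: 144/415 ≈ 0.34699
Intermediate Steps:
j = -10 (j = 2*(-5) = -10)
o(G, m) = ⅓ (o(G, m) = -(-2 + 1)/3 = -⅓*(-1) = ⅓)
144/415 + 0/((4 + √(o(j, 2) - 1))²) = 144/415 + 0/((4 + √(⅓ - 1))²) = 144*(1/415) + 0/((4 + √(-⅔))²) = 144/415 + 0/((4 + I*√6/3)²) = 144/415 + 0/(4 + I*√6/3)² = 144/415 + 0 = 144/415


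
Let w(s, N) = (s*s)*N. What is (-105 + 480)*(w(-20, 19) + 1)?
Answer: 2850375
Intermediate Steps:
w(s, N) = N*s² (w(s, N) = s²*N = N*s²)
(-105 + 480)*(w(-20, 19) + 1) = (-105 + 480)*(19*(-20)² + 1) = 375*(19*400 + 1) = 375*(7600 + 1) = 375*7601 = 2850375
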